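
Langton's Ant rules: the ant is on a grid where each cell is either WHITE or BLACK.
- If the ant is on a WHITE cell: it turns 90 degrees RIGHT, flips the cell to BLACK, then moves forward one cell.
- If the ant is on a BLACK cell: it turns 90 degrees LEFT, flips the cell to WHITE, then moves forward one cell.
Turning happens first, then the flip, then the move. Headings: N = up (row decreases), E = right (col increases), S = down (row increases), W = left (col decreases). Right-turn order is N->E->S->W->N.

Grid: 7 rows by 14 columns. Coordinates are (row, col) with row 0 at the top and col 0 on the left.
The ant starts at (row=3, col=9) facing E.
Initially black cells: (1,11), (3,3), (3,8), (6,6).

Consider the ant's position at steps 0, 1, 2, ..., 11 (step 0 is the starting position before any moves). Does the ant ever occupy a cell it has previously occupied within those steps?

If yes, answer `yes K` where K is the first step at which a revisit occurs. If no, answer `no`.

Step 1: on WHITE (3,9): turn R to S, flip to black, move to (4,9). |black|=5 — new cell
Step 2: on WHITE (4,9): turn R to W, flip to black, move to (4,8). |black|=6 — new cell
Step 3: on WHITE (4,8): turn R to N, flip to black, move to (3,8). |black|=7 — new cell
Step 4: on BLACK (3,8): turn L to W, flip to white, move to (3,7). |black|=6 — new cell
Step 5: on WHITE (3,7): turn R to N, flip to black, move to (2,7). |black|=7 — new cell
Step 6: on WHITE (2,7): turn R to E, flip to black, move to (2,8). |black|=8 — new cell
Step 7: on WHITE (2,8): turn R to S, flip to black, move to (3,8). |black|=9 — REVISIT

Answer: yes 7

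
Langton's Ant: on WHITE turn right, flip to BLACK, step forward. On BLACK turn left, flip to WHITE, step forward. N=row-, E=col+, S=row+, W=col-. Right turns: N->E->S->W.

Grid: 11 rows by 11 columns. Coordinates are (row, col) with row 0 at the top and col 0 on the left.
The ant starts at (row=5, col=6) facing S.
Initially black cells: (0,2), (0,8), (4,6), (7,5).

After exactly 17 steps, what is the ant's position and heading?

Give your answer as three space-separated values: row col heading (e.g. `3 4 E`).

Step 1: on WHITE (5,6): turn R to W, flip to black, move to (5,5). |black|=5
Step 2: on WHITE (5,5): turn R to N, flip to black, move to (4,5). |black|=6
Step 3: on WHITE (4,5): turn R to E, flip to black, move to (4,6). |black|=7
Step 4: on BLACK (4,6): turn L to N, flip to white, move to (3,6). |black|=6
Step 5: on WHITE (3,6): turn R to E, flip to black, move to (3,7). |black|=7
Step 6: on WHITE (3,7): turn R to S, flip to black, move to (4,7). |black|=8
Step 7: on WHITE (4,7): turn R to W, flip to black, move to (4,6). |black|=9
Step 8: on WHITE (4,6): turn R to N, flip to black, move to (3,6). |black|=10
Step 9: on BLACK (3,6): turn L to W, flip to white, move to (3,5). |black|=9
Step 10: on WHITE (3,5): turn R to N, flip to black, move to (2,5). |black|=10
Step 11: on WHITE (2,5): turn R to E, flip to black, move to (2,6). |black|=11
Step 12: on WHITE (2,6): turn R to S, flip to black, move to (3,6). |black|=12
Step 13: on WHITE (3,6): turn R to W, flip to black, move to (3,5). |black|=13
Step 14: on BLACK (3,5): turn L to S, flip to white, move to (4,5). |black|=12
Step 15: on BLACK (4,5): turn L to E, flip to white, move to (4,6). |black|=11
Step 16: on BLACK (4,6): turn L to N, flip to white, move to (3,6). |black|=10
Step 17: on BLACK (3,6): turn L to W, flip to white, move to (3,5). |black|=9

Answer: 3 5 W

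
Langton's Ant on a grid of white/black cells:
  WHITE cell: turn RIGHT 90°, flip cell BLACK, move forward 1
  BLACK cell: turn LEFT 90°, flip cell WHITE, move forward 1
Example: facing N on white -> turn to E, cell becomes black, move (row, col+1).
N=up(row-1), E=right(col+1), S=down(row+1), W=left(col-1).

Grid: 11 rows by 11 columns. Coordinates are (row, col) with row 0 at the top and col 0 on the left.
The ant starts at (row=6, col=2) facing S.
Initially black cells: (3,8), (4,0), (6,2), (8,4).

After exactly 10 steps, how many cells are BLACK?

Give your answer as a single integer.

Answer: 10

Derivation:
Step 1: on BLACK (6,2): turn L to E, flip to white, move to (6,3). |black|=3
Step 2: on WHITE (6,3): turn R to S, flip to black, move to (7,3). |black|=4
Step 3: on WHITE (7,3): turn R to W, flip to black, move to (7,2). |black|=5
Step 4: on WHITE (7,2): turn R to N, flip to black, move to (6,2). |black|=6
Step 5: on WHITE (6,2): turn R to E, flip to black, move to (6,3). |black|=7
Step 6: on BLACK (6,3): turn L to N, flip to white, move to (5,3). |black|=6
Step 7: on WHITE (5,3): turn R to E, flip to black, move to (5,4). |black|=7
Step 8: on WHITE (5,4): turn R to S, flip to black, move to (6,4). |black|=8
Step 9: on WHITE (6,4): turn R to W, flip to black, move to (6,3). |black|=9
Step 10: on WHITE (6,3): turn R to N, flip to black, move to (5,3). |black|=10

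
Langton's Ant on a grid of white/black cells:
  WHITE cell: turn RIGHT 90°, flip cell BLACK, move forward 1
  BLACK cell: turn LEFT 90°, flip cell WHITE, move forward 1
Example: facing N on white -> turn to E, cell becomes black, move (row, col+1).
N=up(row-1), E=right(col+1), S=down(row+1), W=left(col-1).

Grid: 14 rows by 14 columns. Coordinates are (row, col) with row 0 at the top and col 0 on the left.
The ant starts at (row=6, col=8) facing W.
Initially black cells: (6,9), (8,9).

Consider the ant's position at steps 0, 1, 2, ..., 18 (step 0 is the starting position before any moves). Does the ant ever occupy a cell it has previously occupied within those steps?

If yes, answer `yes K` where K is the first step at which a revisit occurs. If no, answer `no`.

Step 1: on WHITE (6,8): turn R to N, flip to black, move to (5,8). |black|=3 — new cell
Step 2: on WHITE (5,8): turn R to E, flip to black, move to (5,9). |black|=4 — new cell
Step 3: on WHITE (5,9): turn R to S, flip to black, move to (6,9). |black|=5 — new cell
Step 4: on BLACK (6,9): turn L to E, flip to white, move to (6,10). |black|=4 — new cell
Step 5: on WHITE (6,10): turn R to S, flip to black, move to (7,10). |black|=5 — new cell
Step 6: on WHITE (7,10): turn R to W, flip to black, move to (7,9). |black|=6 — new cell
Step 7: on WHITE (7,9): turn R to N, flip to black, move to (6,9). |black|=7 — REVISIT

Answer: yes 7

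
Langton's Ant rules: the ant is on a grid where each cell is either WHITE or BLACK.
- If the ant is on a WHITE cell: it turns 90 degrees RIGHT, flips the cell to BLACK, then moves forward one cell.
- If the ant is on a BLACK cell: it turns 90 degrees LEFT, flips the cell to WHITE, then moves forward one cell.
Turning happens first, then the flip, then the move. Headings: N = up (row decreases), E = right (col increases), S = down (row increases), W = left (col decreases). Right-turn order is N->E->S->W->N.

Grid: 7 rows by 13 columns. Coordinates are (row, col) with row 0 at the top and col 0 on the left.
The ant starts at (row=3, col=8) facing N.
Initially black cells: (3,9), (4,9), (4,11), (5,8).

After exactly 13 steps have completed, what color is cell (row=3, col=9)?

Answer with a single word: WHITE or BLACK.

Answer: BLACK

Derivation:
Step 1: on WHITE (3,8): turn R to E, flip to black, move to (3,9). |black|=5
Step 2: on BLACK (3,9): turn L to N, flip to white, move to (2,9). |black|=4
Step 3: on WHITE (2,9): turn R to E, flip to black, move to (2,10). |black|=5
Step 4: on WHITE (2,10): turn R to S, flip to black, move to (3,10). |black|=6
Step 5: on WHITE (3,10): turn R to W, flip to black, move to (3,9). |black|=7
Step 6: on WHITE (3,9): turn R to N, flip to black, move to (2,9). |black|=8
Step 7: on BLACK (2,9): turn L to W, flip to white, move to (2,8). |black|=7
Step 8: on WHITE (2,8): turn R to N, flip to black, move to (1,8). |black|=8
Step 9: on WHITE (1,8): turn R to E, flip to black, move to (1,9). |black|=9
Step 10: on WHITE (1,9): turn R to S, flip to black, move to (2,9). |black|=10
Step 11: on WHITE (2,9): turn R to W, flip to black, move to (2,8). |black|=11
Step 12: on BLACK (2,8): turn L to S, flip to white, move to (3,8). |black|=10
Step 13: on BLACK (3,8): turn L to E, flip to white, move to (3,9). |black|=9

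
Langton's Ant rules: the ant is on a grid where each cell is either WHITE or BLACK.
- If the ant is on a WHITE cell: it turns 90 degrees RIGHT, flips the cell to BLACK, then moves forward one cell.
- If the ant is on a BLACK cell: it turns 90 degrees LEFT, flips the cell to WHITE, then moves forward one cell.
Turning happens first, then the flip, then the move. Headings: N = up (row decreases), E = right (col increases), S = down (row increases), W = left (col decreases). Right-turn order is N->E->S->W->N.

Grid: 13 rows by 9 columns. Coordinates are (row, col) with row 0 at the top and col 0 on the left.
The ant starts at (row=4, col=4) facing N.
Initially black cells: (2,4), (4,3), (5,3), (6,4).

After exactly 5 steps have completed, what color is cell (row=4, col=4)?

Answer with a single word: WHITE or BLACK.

Answer: WHITE

Derivation:
Step 1: on WHITE (4,4): turn R to E, flip to black, move to (4,5). |black|=5
Step 2: on WHITE (4,5): turn R to S, flip to black, move to (5,5). |black|=6
Step 3: on WHITE (5,5): turn R to W, flip to black, move to (5,4). |black|=7
Step 4: on WHITE (5,4): turn R to N, flip to black, move to (4,4). |black|=8
Step 5: on BLACK (4,4): turn L to W, flip to white, move to (4,3). |black|=7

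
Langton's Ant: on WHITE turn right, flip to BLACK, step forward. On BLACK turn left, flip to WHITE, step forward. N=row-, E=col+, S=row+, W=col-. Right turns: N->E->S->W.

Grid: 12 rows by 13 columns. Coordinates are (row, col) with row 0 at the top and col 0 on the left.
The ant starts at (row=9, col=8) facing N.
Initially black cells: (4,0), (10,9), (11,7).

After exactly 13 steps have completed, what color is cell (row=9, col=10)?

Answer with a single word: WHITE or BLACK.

Answer: WHITE

Derivation:
Step 1: on WHITE (9,8): turn R to E, flip to black, move to (9,9). |black|=4
Step 2: on WHITE (9,9): turn R to S, flip to black, move to (10,9). |black|=5
Step 3: on BLACK (10,9): turn L to E, flip to white, move to (10,10). |black|=4
Step 4: on WHITE (10,10): turn R to S, flip to black, move to (11,10). |black|=5
Step 5: on WHITE (11,10): turn R to W, flip to black, move to (11,9). |black|=6
Step 6: on WHITE (11,9): turn R to N, flip to black, move to (10,9). |black|=7
Step 7: on WHITE (10,9): turn R to E, flip to black, move to (10,10). |black|=8
Step 8: on BLACK (10,10): turn L to N, flip to white, move to (9,10). |black|=7
Step 9: on WHITE (9,10): turn R to E, flip to black, move to (9,11). |black|=8
Step 10: on WHITE (9,11): turn R to S, flip to black, move to (10,11). |black|=9
Step 11: on WHITE (10,11): turn R to W, flip to black, move to (10,10). |black|=10
Step 12: on WHITE (10,10): turn R to N, flip to black, move to (9,10). |black|=11
Step 13: on BLACK (9,10): turn L to W, flip to white, move to (9,9). |black|=10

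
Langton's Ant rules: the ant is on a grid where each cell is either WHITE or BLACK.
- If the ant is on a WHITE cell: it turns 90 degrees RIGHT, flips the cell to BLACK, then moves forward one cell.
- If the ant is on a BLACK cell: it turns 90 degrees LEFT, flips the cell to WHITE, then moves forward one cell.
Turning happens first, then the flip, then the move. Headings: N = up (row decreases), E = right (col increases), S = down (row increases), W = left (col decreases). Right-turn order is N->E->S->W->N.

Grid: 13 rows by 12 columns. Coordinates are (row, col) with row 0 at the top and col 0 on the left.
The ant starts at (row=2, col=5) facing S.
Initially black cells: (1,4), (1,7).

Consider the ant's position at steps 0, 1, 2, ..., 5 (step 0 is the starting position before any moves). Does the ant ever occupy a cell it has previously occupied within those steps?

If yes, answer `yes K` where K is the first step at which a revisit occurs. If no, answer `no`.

Answer: no

Derivation:
Step 1: on WHITE (2,5): turn R to W, flip to black, move to (2,4). |black|=3 — new cell
Step 2: on WHITE (2,4): turn R to N, flip to black, move to (1,4). |black|=4 — new cell
Step 3: on BLACK (1,4): turn L to W, flip to white, move to (1,3). |black|=3 — new cell
Step 4: on WHITE (1,3): turn R to N, flip to black, move to (0,3). |black|=4 — new cell
Step 5: on WHITE (0,3): turn R to E, flip to black, move to (0,4). |black|=5 — new cell
No revisit within 5 steps.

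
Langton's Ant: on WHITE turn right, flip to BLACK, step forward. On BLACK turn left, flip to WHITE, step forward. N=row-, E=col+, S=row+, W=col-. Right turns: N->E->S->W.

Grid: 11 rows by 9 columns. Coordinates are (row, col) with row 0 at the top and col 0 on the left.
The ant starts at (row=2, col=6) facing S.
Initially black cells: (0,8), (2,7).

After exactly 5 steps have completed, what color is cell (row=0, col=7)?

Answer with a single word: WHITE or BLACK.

Answer: WHITE

Derivation:
Step 1: on WHITE (2,6): turn R to W, flip to black, move to (2,5). |black|=3
Step 2: on WHITE (2,5): turn R to N, flip to black, move to (1,5). |black|=4
Step 3: on WHITE (1,5): turn R to E, flip to black, move to (1,6). |black|=5
Step 4: on WHITE (1,6): turn R to S, flip to black, move to (2,6). |black|=6
Step 5: on BLACK (2,6): turn L to E, flip to white, move to (2,7). |black|=5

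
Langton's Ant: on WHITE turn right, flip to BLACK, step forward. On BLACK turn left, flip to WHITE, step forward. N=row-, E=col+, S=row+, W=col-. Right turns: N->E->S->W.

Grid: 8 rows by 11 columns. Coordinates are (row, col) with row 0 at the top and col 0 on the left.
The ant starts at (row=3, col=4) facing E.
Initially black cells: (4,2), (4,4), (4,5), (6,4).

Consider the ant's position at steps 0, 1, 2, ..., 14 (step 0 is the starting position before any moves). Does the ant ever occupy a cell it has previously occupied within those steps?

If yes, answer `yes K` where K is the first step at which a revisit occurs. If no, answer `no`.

Answer: yes 6

Derivation:
Step 1: on WHITE (3,4): turn R to S, flip to black, move to (4,4). |black|=5 — new cell
Step 2: on BLACK (4,4): turn L to E, flip to white, move to (4,5). |black|=4 — new cell
Step 3: on BLACK (4,5): turn L to N, flip to white, move to (3,5). |black|=3 — new cell
Step 4: on WHITE (3,5): turn R to E, flip to black, move to (3,6). |black|=4 — new cell
Step 5: on WHITE (3,6): turn R to S, flip to black, move to (4,6). |black|=5 — new cell
Step 6: on WHITE (4,6): turn R to W, flip to black, move to (4,5). |black|=6 — REVISIT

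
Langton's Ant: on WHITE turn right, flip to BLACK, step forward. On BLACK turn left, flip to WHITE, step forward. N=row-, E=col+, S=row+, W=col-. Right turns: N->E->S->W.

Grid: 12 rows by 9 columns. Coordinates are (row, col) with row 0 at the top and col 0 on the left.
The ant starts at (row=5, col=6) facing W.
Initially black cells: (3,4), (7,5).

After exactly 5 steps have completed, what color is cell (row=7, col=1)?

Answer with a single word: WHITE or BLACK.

Answer: WHITE

Derivation:
Step 1: on WHITE (5,6): turn R to N, flip to black, move to (4,6). |black|=3
Step 2: on WHITE (4,6): turn R to E, flip to black, move to (4,7). |black|=4
Step 3: on WHITE (4,7): turn R to S, flip to black, move to (5,7). |black|=5
Step 4: on WHITE (5,7): turn R to W, flip to black, move to (5,6). |black|=6
Step 5: on BLACK (5,6): turn L to S, flip to white, move to (6,6). |black|=5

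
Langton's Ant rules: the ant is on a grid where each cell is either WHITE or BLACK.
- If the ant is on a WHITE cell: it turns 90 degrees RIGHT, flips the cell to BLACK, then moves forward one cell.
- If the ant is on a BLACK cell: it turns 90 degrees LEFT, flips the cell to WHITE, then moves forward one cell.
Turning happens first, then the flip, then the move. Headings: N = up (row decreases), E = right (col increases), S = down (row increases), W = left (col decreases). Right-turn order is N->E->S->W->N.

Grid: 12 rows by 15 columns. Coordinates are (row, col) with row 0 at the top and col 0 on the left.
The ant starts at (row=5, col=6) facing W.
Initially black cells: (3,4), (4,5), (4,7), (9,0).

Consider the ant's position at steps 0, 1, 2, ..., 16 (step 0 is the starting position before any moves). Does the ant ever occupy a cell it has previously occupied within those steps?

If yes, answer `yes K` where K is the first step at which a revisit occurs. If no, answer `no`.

Answer: yes 6

Derivation:
Step 1: on WHITE (5,6): turn R to N, flip to black, move to (4,6). |black|=5 — new cell
Step 2: on WHITE (4,6): turn R to E, flip to black, move to (4,7). |black|=6 — new cell
Step 3: on BLACK (4,7): turn L to N, flip to white, move to (3,7). |black|=5 — new cell
Step 4: on WHITE (3,7): turn R to E, flip to black, move to (3,8). |black|=6 — new cell
Step 5: on WHITE (3,8): turn R to S, flip to black, move to (4,8). |black|=7 — new cell
Step 6: on WHITE (4,8): turn R to W, flip to black, move to (4,7). |black|=8 — REVISIT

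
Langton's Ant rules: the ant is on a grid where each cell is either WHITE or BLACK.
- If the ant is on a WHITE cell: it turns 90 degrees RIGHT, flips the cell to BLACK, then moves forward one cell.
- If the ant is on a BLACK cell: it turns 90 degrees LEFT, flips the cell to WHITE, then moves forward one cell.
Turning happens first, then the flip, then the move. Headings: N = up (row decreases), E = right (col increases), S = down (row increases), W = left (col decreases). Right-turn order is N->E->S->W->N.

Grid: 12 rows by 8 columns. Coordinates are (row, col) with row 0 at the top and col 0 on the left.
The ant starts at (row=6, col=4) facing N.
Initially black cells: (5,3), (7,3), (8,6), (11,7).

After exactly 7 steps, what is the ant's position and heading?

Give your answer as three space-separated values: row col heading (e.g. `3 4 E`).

Answer: 5 2 W

Derivation:
Step 1: on WHITE (6,4): turn R to E, flip to black, move to (6,5). |black|=5
Step 2: on WHITE (6,5): turn R to S, flip to black, move to (7,5). |black|=6
Step 3: on WHITE (7,5): turn R to W, flip to black, move to (7,4). |black|=7
Step 4: on WHITE (7,4): turn R to N, flip to black, move to (6,4). |black|=8
Step 5: on BLACK (6,4): turn L to W, flip to white, move to (6,3). |black|=7
Step 6: on WHITE (6,3): turn R to N, flip to black, move to (5,3). |black|=8
Step 7: on BLACK (5,3): turn L to W, flip to white, move to (5,2). |black|=7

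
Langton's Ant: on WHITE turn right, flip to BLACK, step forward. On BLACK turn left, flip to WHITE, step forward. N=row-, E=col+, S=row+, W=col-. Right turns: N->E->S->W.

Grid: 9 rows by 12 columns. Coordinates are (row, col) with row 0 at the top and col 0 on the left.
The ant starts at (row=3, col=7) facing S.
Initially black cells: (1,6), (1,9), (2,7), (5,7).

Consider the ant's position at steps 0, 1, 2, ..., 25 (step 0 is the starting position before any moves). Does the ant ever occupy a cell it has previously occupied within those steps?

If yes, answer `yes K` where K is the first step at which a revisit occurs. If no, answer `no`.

Answer: yes 7

Derivation:
Step 1: on WHITE (3,7): turn R to W, flip to black, move to (3,6). |black|=5 — new cell
Step 2: on WHITE (3,6): turn R to N, flip to black, move to (2,6). |black|=6 — new cell
Step 3: on WHITE (2,6): turn R to E, flip to black, move to (2,7). |black|=7 — new cell
Step 4: on BLACK (2,7): turn L to N, flip to white, move to (1,7). |black|=6 — new cell
Step 5: on WHITE (1,7): turn R to E, flip to black, move to (1,8). |black|=7 — new cell
Step 6: on WHITE (1,8): turn R to S, flip to black, move to (2,8). |black|=8 — new cell
Step 7: on WHITE (2,8): turn R to W, flip to black, move to (2,7). |black|=9 — REVISIT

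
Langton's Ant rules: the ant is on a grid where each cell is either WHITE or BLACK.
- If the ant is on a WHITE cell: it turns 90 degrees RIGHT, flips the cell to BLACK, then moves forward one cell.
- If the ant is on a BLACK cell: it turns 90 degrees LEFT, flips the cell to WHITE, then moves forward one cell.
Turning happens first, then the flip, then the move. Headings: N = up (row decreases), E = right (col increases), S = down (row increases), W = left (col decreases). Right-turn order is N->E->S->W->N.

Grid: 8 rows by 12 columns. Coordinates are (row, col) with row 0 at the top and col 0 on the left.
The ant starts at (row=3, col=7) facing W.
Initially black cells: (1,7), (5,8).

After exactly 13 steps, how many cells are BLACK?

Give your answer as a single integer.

Answer: 9

Derivation:
Step 1: on WHITE (3,7): turn R to N, flip to black, move to (2,7). |black|=3
Step 2: on WHITE (2,7): turn R to E, flip to black, move to (2,8). |black|=4
Step 3: on WHITE (2,8): turn R to S, flip to black, move to (3,8). |black|=5
Step 4: on WHITE (3,8): turn R to W, flip to black, move to (3,7). |black|=6
Step 5: on BLACK (3,7): turn L to S, flip to white, move to (4,7). |black|=5
Step 6: on WHITE (4,7): turn R to W, flip to black, move to (4,6). |black|=6
Step 7: on WHITE (4,6): turn R to N, flip to black, move to (3,6). |black|=7
Step 8: on WHITE (3,6): turn R to E, flip to black, move to (3,7). |black|=8
Step 9: on WHITE (3,7): turn R to S, flip to black, move to (4,7). |black|=9
Step 10: on BLACK (4,7): turn L to E, flip to white, move to (4,8). |black|=8
Step 11: on WHITE (4,8): turn R to S, flip to black, move to (5,8). |black|=9
Step 12: on BLACK (5,8): turn L to E, flip to white, move to (5,9). |black|=8
Step 13: on WHITE (5,9): turn R to S, flip to black, move to (6,9). |black|=9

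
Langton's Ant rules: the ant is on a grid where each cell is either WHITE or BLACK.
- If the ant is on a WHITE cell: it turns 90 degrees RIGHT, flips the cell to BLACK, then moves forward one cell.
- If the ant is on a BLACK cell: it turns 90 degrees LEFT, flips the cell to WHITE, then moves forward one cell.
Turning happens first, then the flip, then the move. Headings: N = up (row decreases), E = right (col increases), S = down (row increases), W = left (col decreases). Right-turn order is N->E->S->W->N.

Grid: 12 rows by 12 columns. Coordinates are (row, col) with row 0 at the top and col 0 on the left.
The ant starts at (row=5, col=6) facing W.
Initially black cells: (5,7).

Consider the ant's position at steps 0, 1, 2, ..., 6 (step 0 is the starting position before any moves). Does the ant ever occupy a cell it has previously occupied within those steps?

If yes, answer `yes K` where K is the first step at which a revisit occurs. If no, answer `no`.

Answer: no

Derivation:
Step 1: on WHITE (5,6): turn R to N, flip to black, move to (4,6). |black|=2 — new cell
Step 2: on WHITE (4,6): turn R to E, flip to black, move to (4,7). |black|=3 — new cell
Step 3: on WHITE (4,7): turn R to S, flip to black, move to (5,7). |black|=4 — new cell
Step 4: on BLACK (5,7): turn L to E, flip to white, move to (5,8). |black|=3 — new cell
Step 5: on WHITE (5,8): turn R to S, flip to black, move to (6,8). |black|=4 — new cell
Step 6: on WHITE (6,8): turn R to W, flip to black, move to (6,7). |black|=5 — new cell
No revisit within 6 steps.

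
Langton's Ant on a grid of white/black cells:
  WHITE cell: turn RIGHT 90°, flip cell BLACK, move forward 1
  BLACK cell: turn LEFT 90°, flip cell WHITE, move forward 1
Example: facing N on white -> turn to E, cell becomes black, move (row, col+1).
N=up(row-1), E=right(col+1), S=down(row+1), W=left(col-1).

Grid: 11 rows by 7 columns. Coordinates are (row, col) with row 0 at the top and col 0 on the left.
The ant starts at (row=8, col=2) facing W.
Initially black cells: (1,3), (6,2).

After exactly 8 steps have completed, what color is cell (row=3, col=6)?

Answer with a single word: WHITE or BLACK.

Answer: WHITE

Derivation:
Step 1: on WHITE (8,2): turn R to N, flip to black, move to (7,2). |black|=3
Step 2: on WHITE (7,2): turn R to E, flip to black, move to (7,3). |black|=4
Step 3: on WHITE (7,3): turn R to S, flip to black, move to (8,3). |black|=5
Step 4: on WHITE (8,3): turn R to W, flip to black, move to (8,2). |black|=6
Step 5: on BLACK (8,2): turn L to S, flip to white, move to (9,2). |black|=5
Step 6: on WHITE (9,2): turn R to W, flip to black, move to (9,1). |black|=6
Step 7: on WHITE (9,1): turn R to N, flip to black, move to (8,1). |black|=7
Step 8: on WHITE (8,1): turn R to E, flip to black, move to (8,2). |black|=8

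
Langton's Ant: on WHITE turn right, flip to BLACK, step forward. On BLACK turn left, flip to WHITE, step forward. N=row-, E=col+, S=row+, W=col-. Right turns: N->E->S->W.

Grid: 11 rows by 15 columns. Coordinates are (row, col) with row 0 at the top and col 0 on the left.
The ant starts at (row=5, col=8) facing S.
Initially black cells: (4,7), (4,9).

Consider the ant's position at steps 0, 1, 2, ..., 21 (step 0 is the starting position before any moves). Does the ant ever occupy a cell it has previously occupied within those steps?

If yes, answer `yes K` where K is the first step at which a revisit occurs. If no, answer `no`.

Step 1: on WHITE (5,8): turn R to W, flip to black, move to (5,7). |black|=3 — new cell
Step 2: on WHITE (5,7): turn R to N, flip to black, move to (4,7). |black|=4 — new cell
Step 3: on BLACK (4,7): turn L to W, flip to white, move to (4,6). |black|=3 — new cell
Step 4: on WHITE (4,6): turn R to N, flip to black, move to (3,6). |black|=4 — new cell
Step 5: on WHITE (3,6): turn R to E, flip to black, move to (3,7). |black|=5 — new cell
Step 6: on WHITE (3,7): turn R to S, flip to black, move to (4,7). |black|=6 — REVISIT

Answer: yes 6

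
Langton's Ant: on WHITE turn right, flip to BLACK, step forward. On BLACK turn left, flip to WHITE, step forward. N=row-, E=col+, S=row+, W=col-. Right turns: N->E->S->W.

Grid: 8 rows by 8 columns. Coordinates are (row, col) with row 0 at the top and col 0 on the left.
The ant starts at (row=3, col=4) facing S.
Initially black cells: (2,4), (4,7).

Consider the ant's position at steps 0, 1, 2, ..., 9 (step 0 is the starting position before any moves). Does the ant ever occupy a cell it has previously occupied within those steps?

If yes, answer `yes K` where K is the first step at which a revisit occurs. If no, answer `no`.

Answer: yes 7

Derivation:
Step 1: on WHITE (3,4): turn R to W, flip to black, move to (3,3). |black|=3 — new cell
Step 2: on WHITE (3,3): turn R to N, flip to black, move to (2,3). |black|=4 — new cell
Step 3: on WHITE (2,3): turn R to E, flip to black, move to (2,4). |black|=5 — new cell
Step 4: on BLACK (2,4): turn L to N, flip to white, move to (1,4). |black|=4 — new cell
Step 5: on WHITE (1,4): turn R to E, flip to black, move to (1,5). |black|=5 — new cell
Step 6: on WHITE (1,5): turn R to S, flip to black, move to (2,5). |black|=6 — new cell
Step 7: on WHITE (2,5): turn R to W, flip to black, move to (2,4). |black|=7 — REVISIT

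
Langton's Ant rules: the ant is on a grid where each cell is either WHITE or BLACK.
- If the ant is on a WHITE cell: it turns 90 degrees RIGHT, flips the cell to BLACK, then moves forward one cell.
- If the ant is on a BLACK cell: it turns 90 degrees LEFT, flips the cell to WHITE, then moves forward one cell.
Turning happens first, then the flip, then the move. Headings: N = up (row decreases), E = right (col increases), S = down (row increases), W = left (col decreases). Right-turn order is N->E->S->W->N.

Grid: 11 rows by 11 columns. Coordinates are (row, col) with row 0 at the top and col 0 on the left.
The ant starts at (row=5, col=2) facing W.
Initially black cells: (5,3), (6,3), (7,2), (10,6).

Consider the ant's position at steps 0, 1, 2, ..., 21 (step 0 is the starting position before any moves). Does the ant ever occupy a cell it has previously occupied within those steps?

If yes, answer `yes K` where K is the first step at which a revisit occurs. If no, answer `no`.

Answer: yes 12

Derivation:
Step 1: on WHITE (5,2): turn R to N, flip to black, move to (4,2). |black|=5 — new cell
Step 2: on WHITE (4,2): turn R to E, flip to black, move to (4,3). |black|=6 — new cell
Step 3: on WHITE (4,3): turn R to S, flip to black, move to (5,3). |black|=7 — new cell
Step 4: on BLACK (5,3): turn L to E, flip to white, move to (5,4). |black|=6 — new cell
Step 5: on WHITE (5,4): turn R to S, flip to black, move to (6,4). |black|=7 — new cell
Step 6: on WHITE (6,4): turn R to W, flip to black, move to (6,3). |black|=8 — new cell
Step 7: on BLACK (6,3): turn L to S, flip to white, move to (7,3). |black|=7 — new cell
Step 8: on WHITE (7,3): turn R to W, flip to black, move to (7,2). |black|=8 — new cell
Step 9: on BLACK (7,2): turn L to S, flip to white, move to (8,2). |black|=7 — new cell
Step 10: on WHITE (8,2): turn R to W, flip to black, move to (8,1). |black|=8 — new cell
Step 11: on WHITE (8,1): turn R to N, flip to black, move to (7,1). |black|=9 — new cell
Step 12: on WHITE (7,1): turn R to E, flip to black, move to (7,2). |black|=10 — REVISIT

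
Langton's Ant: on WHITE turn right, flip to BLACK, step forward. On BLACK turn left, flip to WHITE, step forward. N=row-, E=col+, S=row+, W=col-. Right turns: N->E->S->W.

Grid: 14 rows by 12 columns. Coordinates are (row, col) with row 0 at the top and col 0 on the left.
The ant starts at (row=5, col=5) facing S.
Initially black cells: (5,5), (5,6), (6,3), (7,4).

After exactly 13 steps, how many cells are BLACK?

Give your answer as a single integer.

Step 1: on BLACK (5,5): turn L to E, flip to white, move to (5,6). |black|=3
Step 2: on BLACK (5,6): turn L to N, flip to white, move to (4,6). |black|=2
Step 3: on WHITE (4,6): turn R to E, flip to black, move to (4,7). |black|=3
Step 4: on WHITE (4,7): turn R to S, flip to black, move to (5,7). |black|=4
Step 5: on WHITE (5,7): turn R to W, flip to black, move to (5,6). |black|=5
Step 6: on WHITE (5,6): turn R to N, flip to black, move to (4,6). |black|=6
Step 7: on BLACK (4,6): turn L to W, flip to white, move to (4,5). |black|=5
Step 8: on WHITE (4,5): turn R to N, flip to black, move to (3,5). |black|=6
Step 9: on WHITE (3,5): turn R to E, flip to black, move to (3,6). |black|=7
Step 10: on WHITE (3,6): turn R to S, flip to black, move to (4,6). |black|=8
Step 11: on WHITE (4,6): turn R to W, flip to black, move to (4,5). |black|=9
Step 12: on BLACK (4,5): turn L to S, flip to white, move to (5,5). |black|=8
Step 13: on WHITE (5,5): turn R to W, flip to black, move to (5,4). |black|=9

Answer: 9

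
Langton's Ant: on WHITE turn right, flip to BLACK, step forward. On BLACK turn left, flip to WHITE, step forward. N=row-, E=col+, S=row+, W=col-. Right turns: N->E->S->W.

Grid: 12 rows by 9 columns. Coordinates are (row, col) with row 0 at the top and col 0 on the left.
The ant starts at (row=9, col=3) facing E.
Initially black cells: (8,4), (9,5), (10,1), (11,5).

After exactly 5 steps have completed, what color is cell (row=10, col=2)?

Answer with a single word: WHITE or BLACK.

Answer: BLACK

Derivation:
Step 1: on WHITE (9,3): turn R to S, flip to black, move to (10,3). |black|=5
Step 2: on WHITE (10,3): turn R to W, flip to black, move to (10,2). |black|=6
Step 3: on WHITE (10,2): turn R to N, flip to black, move to (9,2). |black|=7
Step 4: on WHITE (9,2): turn R to E, flip to black, move to (9,3). |black|=8
Step 5: on BLACK (9,3): turn L to N, flip to white, move to (8,3). |black|=7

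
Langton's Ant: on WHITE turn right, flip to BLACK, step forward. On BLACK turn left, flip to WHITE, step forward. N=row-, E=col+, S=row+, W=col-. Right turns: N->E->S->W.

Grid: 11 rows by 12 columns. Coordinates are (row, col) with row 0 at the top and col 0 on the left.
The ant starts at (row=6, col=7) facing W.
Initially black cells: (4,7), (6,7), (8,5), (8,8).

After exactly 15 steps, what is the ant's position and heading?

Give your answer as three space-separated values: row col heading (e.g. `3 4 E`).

Answer: 8 10 S

Derivation:
Step 1: on BLACK (6,7): turn L to S, flip to white, move to (7,7). |black|=3
Step 2: on WHITE (7,7): turn R to W, flip to black, move to (7,6). |black|=4
Step 3: on WHITE (7,6): turn R to N, flip to black, move to (6,6). |black|=5
Step 4: on WHITE (6,6): turn R to E, flip to black, move to (6,7). |black|=6
Step 5: on WHITE (6,7): turn R to S, flip to black, move to (7,7). |black|=7
Step 6: on BLACK (7,7): turn L to E, flip to white, move to (7,8). |black|=6
Step 7: on WHITE (7,8): turn R to S, flip to black, move to (8,8). |black|=7
Step 8: on BLACK (8,8): turn L to E, flip to white, move to (8,9). |black|=6
Step 9: on WHITE (8,9): turn R to S, flip to black, move to (9,9). |black|=7
Step 10: on WHITE (9,9): turn R to W, flip to black, move to (9,8). |black|=8
Step 11: on WHITE (9,8): turn R to N, flip to black, move to (8,8). |black|=9
Step 12: on WHITE (8,8): turn R to E, flip to black, move to (8,9). |black|=10
Step 13: on BLACK (8,9): turn L to N, flip to white, move to (7,9). |black|=9
Step 14: on WHITE (7,9): turn R to E, flip to black, move to (7,10). |black|=10
Step 15: on WHITE (7,10): turn R to S, flip to black, move to (8,10). |black|=11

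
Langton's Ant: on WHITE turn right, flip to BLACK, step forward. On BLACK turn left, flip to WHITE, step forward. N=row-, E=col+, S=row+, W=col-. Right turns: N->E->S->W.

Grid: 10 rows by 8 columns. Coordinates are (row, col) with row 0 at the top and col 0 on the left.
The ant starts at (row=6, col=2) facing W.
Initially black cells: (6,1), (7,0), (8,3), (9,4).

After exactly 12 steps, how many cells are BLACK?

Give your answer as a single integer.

Step 1: on WHITE (6,2): turn R to N, flip to black, move to (5,2). |black|=5
Step 2: on WHITE (5,2): turn R to E, flip to black, move to (5,3). |black|=6
Step 3: on WHITE (5,3): turn R to S, flip to black, move to (6,3). |black|=7
Step 4: on WHITE (6,3): turn R to W, flip to black, move to (6,2). |black|=8
Step 5: on BLACK (6,2): turn L to S, flip to white, move to (7,2). |black|=7
Step 6: on WHITE (7,2): turn R to W, flip to black, move to (7,1). |black|=8
Step 7: on WHITE (7,1): turn R to N, flip to black, move to (6,1). |black|=9
Step 8: on BLACK (6,1): turn L to W, flip to white, move to (6,0). |black|=8
Step 9: on WHITE (6,0): turn R to N, flip to black, move to (5,0). |black|=9
Step 10: on WHITE (5,0): turn R to E, flip to black, move to (5,1). |black|=10
Step 11: on WHITE (5,1): turn R to S, flip to black, move to (6,1). |black|=11
Step 12: on WHITE (6,1): turn R to W, flip to black, move to (6,0). |black|=12

Answer: 12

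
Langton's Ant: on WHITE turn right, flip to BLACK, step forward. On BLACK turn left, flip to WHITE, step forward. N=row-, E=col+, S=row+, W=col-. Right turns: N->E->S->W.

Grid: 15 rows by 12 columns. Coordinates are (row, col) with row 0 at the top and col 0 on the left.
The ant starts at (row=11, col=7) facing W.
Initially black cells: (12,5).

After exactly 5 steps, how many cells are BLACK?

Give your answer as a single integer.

Answer: 4

Derivation:
Step 1: on WHITE (11,7): turn R to N, flip to black, move to (10,7). |black|=2
Step 2: on WHITE (10,7): turn R to E, flip to black, move to (10,8). |black|=3
Step 3: on WHITE (10,8): turn R to S, flip to black, move to (11,8). |black|=4
Step 4: on WHITE (11,8): turn R to W, flip to black, move to (11,7). |black|=5
Step 5: on BLACK (11,7): turn L to S, flip to white, move to (12,7). |black|=4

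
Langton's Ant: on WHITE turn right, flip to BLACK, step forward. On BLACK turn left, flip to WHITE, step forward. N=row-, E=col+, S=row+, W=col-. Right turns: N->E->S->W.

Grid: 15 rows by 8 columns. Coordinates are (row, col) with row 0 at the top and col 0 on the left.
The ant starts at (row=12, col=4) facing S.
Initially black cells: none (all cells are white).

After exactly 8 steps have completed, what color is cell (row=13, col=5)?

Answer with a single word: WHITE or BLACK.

Answer: BLACK

Derivation:
Step 1: on WHITE (12,4): turn R to W, flip to black, move to (12,3). |black|=1
Step 2: on WHITE (12,3): turn R to N, flip to black, move to (11,3). |black|=2
Step 3: on WHITE (11,3): turn R to E, flip to black, move to (11,4). |black|=3
Step 4: on WHITE (11,4): turn R to S, flip to black, move to (12,4). |black|=4
Step 5: on BLACK (12,4): turn L to E, flip to white, move to (12,5). |black|=3
Step 6: on WHITE (12,5): turn R to S, flip to black, move to (13,5). |black|=4
Step 7: on WHITE (13,5): turn R to W, flip to black, move to (13,4). |black|=5
Step 8: on WHITE (13,4): turn R to N, flip to black, move to (12,4). |black|=6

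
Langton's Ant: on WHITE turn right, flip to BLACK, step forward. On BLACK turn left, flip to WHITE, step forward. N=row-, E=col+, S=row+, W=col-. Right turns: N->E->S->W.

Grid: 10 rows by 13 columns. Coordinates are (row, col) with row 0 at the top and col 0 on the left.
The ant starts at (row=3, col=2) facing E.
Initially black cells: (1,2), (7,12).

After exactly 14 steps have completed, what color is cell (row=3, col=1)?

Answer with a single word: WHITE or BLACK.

Step 1: on WHITE (3,2): turn R to S, flip to black, move to (4,2). |black|=3
Step 2: on WHITE (4,2): turn R to W, flip to black, move to (4,1). |black|=4
Step 3: on WHITE (4,1): turn R to N, flip to black, move to (3,1). |black|=5
Step 4: on WHITE (3,1): turn R to E, flip to black, move to (3,2). |black|=6
Step 5: on BLACK (3,2): turn L to N, flip to white, move to (2,2). |black|=5
Step 6: on WHITE (2,2): turn R to E, flip to black, move to (2,3). |black|=6
Step 7: on WHITE (2,3): turn R to S, flip to black, move to (3,3). |black|=7
Step 8: on WHITE (3,3): turn R to W, flip to black, move to (3,2). |black|=8
Step 9: on WHITE (3,2): turn R to N, flip to black, move to (2,2). |black|=9
Step 10: on BLACK (2,2): turn L to W, flip to white, move to (2,1). |black|=8
Step 11: on WHITE (2,1): turn R to N, flip to black, move to (1,1). |black|=9
Step 12: on WHITE (1,1): turn R to E, flip to black, move to (1,2). |black|=10
Step 13: on BLACK (1,2): turn L to N, flip to white, move to (0,2). |black|=9
Step 14: on WHITE (0,2): turn R to E, flip to black, move to (0,3). |black|=10

Answer: BLACK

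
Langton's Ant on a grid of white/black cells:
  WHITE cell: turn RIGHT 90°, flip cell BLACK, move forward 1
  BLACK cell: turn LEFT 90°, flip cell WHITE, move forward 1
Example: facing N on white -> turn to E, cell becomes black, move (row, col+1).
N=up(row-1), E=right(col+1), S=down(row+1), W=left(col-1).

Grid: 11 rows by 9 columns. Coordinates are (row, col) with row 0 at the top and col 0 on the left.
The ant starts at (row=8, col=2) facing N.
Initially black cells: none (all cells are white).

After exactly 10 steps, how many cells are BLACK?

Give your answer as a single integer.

Step 1: on WHITE (8,2): turn R to E, flip to black, move to (8,3). |black|=1
Step 2: on WHITE (8,3): turn R to S, flip to black, move to (9,3). |black|=2
Step 3: on WHITE (9,3): turn R to W, flip to black, move to (9,2). |black|=3
Step 4: on WHITE (9,2): turn R to N, flip to black, move to (8,2). |black|=4
Step 5: on BLACK (8,2): turn L to W, flip to white, move to (8,1). |black|=3
Step 6: on WHITE (8,1): turn R to N, flip to black, move to (7,1). |black|=4
Step 7: on WHITE (7,1): turn R to E, flip to black, move to (7,2). |black|=5
Step 8: on WHITE (7,2): turn R to S, flip to black, move to (8,2). |black|=6
Step 9: on WHITE (8,2): turn R to W, flip to black, move to (8,1). |black|=7
Step 10: on BLACK (8,1): turn L to S, flip to white, move to (9,1). |black|=6

Answer: 6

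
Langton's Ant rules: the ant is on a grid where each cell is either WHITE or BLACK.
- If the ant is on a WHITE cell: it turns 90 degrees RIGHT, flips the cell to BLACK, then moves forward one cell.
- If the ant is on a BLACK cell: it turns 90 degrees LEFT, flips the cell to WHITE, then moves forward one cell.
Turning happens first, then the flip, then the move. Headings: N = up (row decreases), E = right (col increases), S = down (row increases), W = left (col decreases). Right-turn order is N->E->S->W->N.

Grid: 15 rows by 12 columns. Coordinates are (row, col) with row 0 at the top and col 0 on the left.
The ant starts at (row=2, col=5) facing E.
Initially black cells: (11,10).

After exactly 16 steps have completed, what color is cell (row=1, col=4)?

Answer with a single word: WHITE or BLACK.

Step 1: on WHITE (2,5): turn R to S, flip to black, move to (3,5). |black|=2
Step 2: on WHITE (3,5): turn R to W, flip to black, move to (3,4). |black|=3
Step 3: on WHITE (3,4): turn R to N, flip to black, move to (2,4). |black|=4
Step 4: on WHITE (2,4): turn R to E, flip to black, move to (2,5). |black|=5
Step 5: on BLACK (2,5): turn L to N, flip to white, move to (1,5). |black|=4
Step 6: on WHITE (1,5): turn R to E, flip to black, move to (1,6). |black|=5
Step 7: on WHITE (1,6): turn R to S, flip to black, move to (2,6). |black|=6
Step 8: on WHITE (2,6): turn R to W, flip to black, move to (2,5). |black|=7
Step 9: on WHITE (2,5): turn R to N, flip to black, move to (1,5). |black|=8
Step 10: on BLACK (1,5): turn L to W, flip to white, move to (1,4). |black|=7
Step 11: on WHITE (1,4): turn R to N, flip to black, move to (0,4). |black|=8
Step 12: on WHITE (0,4): turn R to E, flip to black, move to (0,5). |black|=9
Step 13: on WHITE (0,5): turn R to S, flip to black, move to (1,5). |black|=10
Step 14: on WHITE (1,5): turn R to W, flip to black, move to (1,4). |black|=11
Step 15: on BLACK (1,4): turn L to S, flip to white, move to (2,4). |black|=10
Step 16: on BLACK (2,4): turn L to E, flip to white, move to (2,5). |black|=9

Answer: WHITE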